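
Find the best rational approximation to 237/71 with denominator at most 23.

Expand x = 237/71 as a continued fraction with the Euclidean algorithm:
  237 = 3*71 + 24, so a_0 = 3.
  71 = 2*24 + 23, so a_1 = 2.
  24 = 1*23 + 1, so a_2 = 1.
  23 = 23*1 + 0, so a_3 = 23.
so x = [3; 2, 1, 23].
Convergents (p_i = a_i*p_{i-1} + p_{i-2}, q_i = a_i*q_{i-1} + q_{i-2} with p_{-2}=0, p_{-1}=1, q_{-2}=1, q_{-1}=0), until the denominator exceeds 23:
  i=0: a_0=3, p_0 = 3*1 + 0 = 3, q_0 = 3*0 + 1 = 1.
  i=1: a_1=2, p_1 = 2*3 + 1 = 7, q_1 = 2*1 + 0 = 2.
  i=2: a_2=1, p_2 = 1*7 + 3 = 10, q_2 = 1*2 + 1 = 3.
  i=3: a_3=23, p_3 = 23*10 + 7 = 237, q_3 = 23*3 + 2 = 71.
q_3 = 71 > 23, so the last convergent with denominator <= 23 is p_2/q_2 = 10/3.
The closest fraction with denominator <= 23 is either p_2/q_2 or the intermediate fraction (k*p_2 + p_1)/(k*q_2 + q_1) with the largest k >= 1 whose denominator stays <= 23; these approach x as k grows, and every other convergent or intermediate fraction in range is farther away.
Largest k: floor((23 - q_1)/q_2) = floor((23 - 2)/3) = 7.
That gives (7*10 + 7)/(7*3 + 2) = 77/23.
Compare the errors: |x - 10/3| = |237*3 - 10*71|/(71*3) = 1/213, and |x - 77/23| = |237*23 - 77*71|/(71*23) = 16/1633.
Cross-multiplying, 1*1633 = 1633 < 3408 = 16*213, so 1/213 is smaller: the convergent 10/3 is closer to x than 77/23.

10/3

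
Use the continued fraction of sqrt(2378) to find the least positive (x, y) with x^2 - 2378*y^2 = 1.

First expand sqrt(2378) as a continued fraction. With x_i = (sqrt(2378) + m_i)/d_i and (m_0, d_0) = (0, 1): a_0 = floor(sqrt(2378)) = 48, since 48^2 = 2304 <= 2378 < 2401 = 49^2.
Iterate m_{i+1} = d_i*a_i - m_i, d_{i+1} = (2378 - m_{i+1}^2)/d_i, a_{i+1} = floor((a_0 + m_{i+1})/d_{i+1}):
  m_1 = 1*48 - 0 = 48, d_1 = (2378 - 48^2)/1 = 74/1 = 74, a_1 = floor((48 + 48)/74) = 1.
  m_2 = 74*1 - 48 = 26, d_2 = (2378 - 26^2)/74 = 1702/74 = 23, a_2 = floor((48 + 26)/23) = 3.
  m_3 = 23*3 - 26 = 43, d_3 = (2378 - 43^2)/23 = 529/23 = 23, a_3 = floor((48 + 43)/23) = 3.
  m_4 = 23*3 - 43 = 26, d_4 = (2378 - 26^2)/23 = 1702/23 = 74, a_4 = floor((48 + 26)/74) = 1.
  m_5 = 74*1 - 26 = 48, d_5 = (2378 - 48^2)/74 = 74/74 = 1, a_5 = floor((48 + 48)/1) = 96.
  m_6 = 1*96 - 48 = 48, d_6 = (2378 - 48^2)/1 = 74/1 = 74: (m_6, d_6) = (m_1, d_1) = (48, 74), so from here the quotients repeat a_1, ..., a_5; the period length is 5.
So sqrt(2378) = [48; (1, 3, 3, 1, 96)] with period length k = 5.
k is odd, so (p_{k-1}, q_{k-1}) only solves x^2 - 2378y^2 = -1 and the fundamental solution of x^2 - 2378y^2 = 1 is (p_{2k-1}, q_{2k-1}) = (p_9, q_9); compute convergents through index 9, running through the period twice.
Convergents (p_i = a_i*p_{i-1} + p_{i-2}, q_i = a_i*q_{i-1} + q_{i-2} with p_{-2}=0, p_{-1}=1, q_{-2}=1, q_{-1}=0):
  i=0: a_0=48, p_0 = 48*1 + 0 = 48, q_0 = 48*0 + 1 = 1.
  i=1: a_1=1, p_1 = 1*48 + 1 = 49, q_1 = 1*1 + 0 = 1.
  i=2: a_2=3, p_2 = 3*49 + 48 = 195, q_2 = 3*1 + 1 = 4.
  i=3: a_3=3, p_3 = 3*195 + 49 = 634, q_3 = 3*4 + 1 = 13.
  i=4: a_4=1, p_4 = 1*634 + 195 = 829, q_4 = 1*13 + 4 = 17.
  i=5: a_5=96, p_5 = 96*829 + 634 = 80218, q_5 = 96*17 + 13 = 1645.
  i=6: a_6=1, p_6 = 1*80218 + 829 = 81047, q_6 = 1*1645 + 17 = 1662.
  i=7: a_7=3, p_7 = 3*81047 + 80218 = 323359, q_7 = 3*1662 + 1645 = 6631.
  i=8: a_8=3, p_8 = 3*323359 + 81047 = 1051124, q_8 = 3*6631 + 1662 = 21555.
  i=9: a_9=1, p_9 = 1*1051124 + 323359 = 1374483, q_9 = 1*21555 + 6631 = 28186.
Indeed p_4^2 - 2378*q_4^2 = 687241 - 687242 = -1, not +1.
Check: 1374483^2 - 2378*28186^2 = 1889203517289 - 1889203517288 = 1, so (x, y) = (1374483, 28186) solves the equation, and by the theorem it is the least positive solution.

(x, y) = (1374483, 28186)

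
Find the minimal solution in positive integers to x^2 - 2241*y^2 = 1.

(x, y) = (8553815, 180692)

First expand sqrt(2241) as a continued fraction. With x_i = (sqrt(2241) + m_i)/d_i and (m_0, d_0) = (0, 1): a_0 = floor(sqrt(2241)) = 47, since 47^2 = 2209 <= 2241 < 2304 = 48^2.
Iterate m_{i+1} = d_i*a_i - m_i, d_{i+1} = (2241 - m_{i+1}^2)/d_i, a_{i+1} = floor((a_0 + m_{i+1})/d_{i+1}):
  m_1 = 1*47 - 0 = 47, d_1 = (2241 - 47^2)/1 = 32/1 = 32, a_1 = floor((47 + 47)/32) = 2.
  m_2 = 32*2 - 47 = 17, d_2 = (2241 - 17^2)/32 = 1952/32 = 61, a_2 = floor((47 + 17)/61) = 1.
  m_3 = 61*1 - 17 = 44, d_3 = (2241 - 44^2)/61 = 305/61 = 5, a_3 = floor((47 + 44)/5) = 18.
  m_4 = 5*18 - 44 = 46, d_4 = (2241 - 46^2)/5 = 125/5 = 25, a_4 = floor((47 + 46)/25) = 3.
  m_5 = 25*3 - 46 = 29, d_5 = (2241 - 29^2)/25 = 1400/25 = 56, a_5 = floor((47 + 29)/56) = 1.
  m_6 = 56*1 - 29 = 27, d_6 = (2241 - 27^2)/56 = 1512/56 = 27, a_6 = floor((47 + 27)/27) = 2.
  m_7 = 27*2 - 27 = 27, d_7 = (2241 - 27^2)/27 = 1512/27 = 56, a_7 = floor((47 + 27)/56) = 1.
  m_8 = 56*1 - 27 = 29, d_8 = (2241 - 29^2)/56 = 1400/56 = 25, a_8 = floor((47 + 29)/25) = 3.
  m_9 = 25*3 - 29 = 46, d_9 = (2241 - 46^2)/25 = 125/25 = 5, a_9 = floor((47 + 46)/5) = 18.
  m_10 = 5*18 - 46 = 44, d_10 = (2241 - 44^2)/5 = 305/5 = 61, a_10 = floor((47 + 44)/61) = 1.
  m_11 = 61*1 - 44 = 17, d_11 = (2241 - 17^2)/61 = 1952/61 = 32, a_11 = floor((47 + 17)/32) = 2.
  m_12 = 32*2 - 17 = 47, d_12 = (2241 - 47^2)/32 = 32/32 = 1, a_12 = floor((47 + 47)/1) = 94.
  m_13 = 1*94 - 47 = 47, d_13 = (2241 - 47^2)/1 = 32/1 = 32: (m_13, d_13) = (m_1, d_1) = (47, 32), so from here the quotients repeat a_1, ..., a_12; the period length is 12.
So sqrt(2241) = [47; (2, 1, 18, 3, 1, 2, 1, 3, 18, 1, 2, 94)] with period length k = 12.
k is even, so the fundamental solution of x^2 - 2241y^2 = 1 is (p_{k-1}, q_{k-1}) = (p_11, q_11); compute convergents through index 11.
Convergents (p_i = a_i*p_{i-1} + p_{i-2}, q_i = a_i*q_{i-1} + q_{i-2} with p_{-2}=0, p_{-1}=1, q_{-2}=1, q_{-1}=0):
  i=0: a_0=47, p_0 = 47*1 + 0 = 47, q_0 = 47*0 + 1 = 1.
  i=1: a_1=2, p_1 = 2*47 + 1 = 95, q_1 = 2*1 + 0 = 2.
  i=2: a_2=1, p_2 = 1*95 + 47 = 142, q_2 = 1*2 + 1 = 3.
  i=3: a_3=18, p_3 = 18*142 + 95 = 2651, q_3 = 18*3 + 2 = 56.
  i=4: a_4=3, p_4 = 3*2651 + 142 = 8095, q_4 = 3*56 + 3 = 171.
  i=5: a_5=1, p_5 = 1*8095 + 2651 = 10746, q_5 = 1*171 + 56 = 227.
  i=6: a_6=2, p_6 = 2*10746 + 8095 = 29587, q_6 = 2*227 + 171 = 625.
  i=7: a_7=1, p_7 = 1*29587 + 10746 = 40333, q_7 = 1*625 + 227 = 852.
  i=8: a_8=3, p_8 = 3*40333 + 29587 = 150586, q_8 = 3*852 + 625 = 3181.
  i=9: a_9=18, p_9 = 18*150586 + 40333 = 2750881, q_9 = 18*3181 + 852 = 58110.
  i=10: a_10=1, p_10 = 1*2750881 + 150586 = 2901467, q_10 = 1*58110 + 3181 = 61291.
  i=11: a_11=2, p_11 = 2*2901467 + 2750881 = 8553815, q_11 = 2*61291 + 58110 = 180692.
Check: 8553815^2 - 2241*180692^2 = 73167751054225 - 73167751054224 = 1, so (x, y) = (8553815, 180692) solves the equation, and by the theorem it is the least positive solution.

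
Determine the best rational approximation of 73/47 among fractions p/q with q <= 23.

Expand x = 73/47 as a continued fraction with the Euclidean algorithm:
  73 = 1*47 + 26, so a_0 = 1.
  47 = 1*26 + 21, so a_1 = 1.
  26 = 1*21 + 5, so a_2 = 1.
  21 = 4*5 + 1, so a_3 = 4.
  5 = 5*1 + 0, so a_4 = 5.
so x = [1; 1, 1, 4, 5].
Convergents (p_i = a_i*p_{i-1} + p_{i-2}, q_i = a_i*q_{i-1} + q_{i-2} with p_{-2}=0, p_{-1}=1, q_{-2}=1, q_{-1}=0), until the denominator exceeds 23:
  i=0: a_0=1, p_0 = 1*1 + 0 = 1, q_0 = 1*0 + 1 = 1.
  i=1: a_1=1, p_1 = 1*1 + 1 = 2, q_1 = 1*1 + 0 = 1.
  i=2: a_2=1, p_2 = 1*2 + 1 = 3, q_2 = 1*1 + 1 = 2.
  i=3: a_3=4, p_3 = 4*3 + 2 = 14, q_3 = 4*2 + 1 = 9.
  i=4: a_4=5, p_4 = 5*14 + 3 = 73, q_4 = 5*9 + 2 = 47.
q_4 = 47 > 23, so the last convergent with denominator <= 23 is p_3/q_3 = 14/9.
The closest fraction with denominator <= 23 is either p_3/q_3 or the intermediate fraction (k*p_3 + p_2)/(k*q_3 + q_2) with the largest k >= 1 whose denominator stays <= 23; these approach x as k grows, and every other convergent or intermediate fraction in range is farther away.
Largest k: floor((23 - q_2)/q_3) = floor((23 - 2)/9) = 2.
That gives (2*14 + 3)/(2*9 + 2) = 31/20.
Compare the errors: |x - 14/9| = |73*9 - 14*47|/(47*9) = 1/423, and |x - 31/20| = |73*20 - 31*47|/(47*20) = 3/940.
Cross-multiplying, 1*940 = 940 < 1269 = 3*423, so 1/423 is smaller: the convergent 14/9 is closer to x than 31/20.

14/9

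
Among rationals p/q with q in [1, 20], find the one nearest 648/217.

Expand x = 648/217 as a continued fraction with the Euclidean algorithm:
  648 = 2*217 + 214, so a_0 = 2.
  217 = 1*214 + 3, so a_1 = 1.
  214 = 71*3 + 1, so a_2 = 71.
  3 = 3*1 + 0, so a_3 = 3.
so x = [2; 1, 71, 3].
Convergents (p_i = a_i*p_{i-1} + p_{i-2}, q_i = a_i*q_{i-1} + q_{i-2} with p_{-2}=0, p_{-1}=1, q_{-2}=1, q_{-1}=0), until the denominator exceeds 20:
  i=0: a_0=2, p_0 = 2*1 + 0 = 2, q_0 = 2*0 + 1 = 1.
  i=1: a_1=1, p_1 = 1*2 + 1 = 3, q_1 = 1*1 + 0 = 1.
  i=2: a_2=71, p_2 = 71*3 + 2 = 215, q_2 = 71*1 + 1 = 72.
q_2 = 72 > 20, so the last convergent with denominator <= 20 is p_1/q_1 = 3/1.
The closest fraction with denominator <= 20 is either p_1/q_1 or the intermediate fraction (k*p_1 + p_0)/(k*q_1 + q_0) with the largest k >= 1 whose denominator stays <= 20; these approach x as k grows, and every other convergent or intermediate fraction in range is farther away.
Largest k: floor((20 - q_0)/q_1) = floor((20 - 1)/1) = 19.
That gives (19*3 + 2)/(19*1 + 1) = 59/20.
Compare the errors: |x - 3/1| = |648*1 - 3*217|/(217*1) = 3/217, and |x - 59/20| = |648*20 - 59*217|/(217*20) = 157/4340.
Cross-multiplying, 3*4340 = 13020 < 34069 = 157*217, so 3/217 is smaller: the convergent 3/1 is closer to x than 59/20.

3/1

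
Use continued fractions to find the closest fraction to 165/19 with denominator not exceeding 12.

Expand x = 165/19 as a continued fraction with the Euclidean algorithm:
  165 = 8*19 + 13, so a_0 = 8.
  19 = 1*13 + 6, so a_1 = 1.
  13 = 2*6 + 1, so a_2 = 2.
  6 = 6*1 + 0, so a_3 = 6.
so x = [8; 1, 2, 6].
Convergents (p_i = a_i*p_{i-1} + p_{i-2}, q_i = a_i*q_{i-1} + q_{i-2} with p_{-2}=0, p_{-1}=1, q_{-2}=1, q_{-1}=0), until the denominator exceeds 12:
  i=0: a_0=8, p_0 = 8*1 + 0 = 8, q_0 = 8*0 + 1 = 1.
  i=1: a_1=1, p_1 = 1*8 + 1 = 9, q_1 = 1*1 + 0 = 1.
  i=2: a_2=2, p_2 = 2*9 + 8 = 26, q_2 = 2*1 + 1 = 3.
  i=3: a_3=6, p_3 = 6*26 + 9 = 165, q_3 = 6*3 + 1 = 19.
q_3 = 19 > 12, so the last convergent with denominator <= 12 is p_2/q_2 = 26/3.
The closest fraction with denominator <= 12 is either p_2/q_2 or the intermediate fraction (k*p_2 + p_1)/(k*q_2 + q_1) with the largest k >= 1 whose denominator stays <= 12; these approach x as k grows, and every other convergent or intermediate fraction in range is farther away.
Largest k: floor((12 - q_1)/q_2) = floor((12 - 1)/3) = 3.
That gives (3*26 + 9)/(3*3 + 1) = 87/10.
Compare the errors: |x - 26/3| = |165*3 - 26*19|/(19*3) = 1/57, and |x - 87/10| = |165*10 - 87*19|/(19*10) = 3/190.
Cross-multiplying, 3*57 = 171 < 190 = 1*190, so 3/190 is smaller: the intermediate fraction 87/10 is closer to x than 26/3.

87/10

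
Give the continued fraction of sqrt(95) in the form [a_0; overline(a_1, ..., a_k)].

[9; overline(1, 2, 1, 18)]

Write x_i = (sqrt(95) + m_i)/d_i with (m_0, d_0) = (0, 1). a_0 = floor(sqrt(95)) = 9, since 9^2 = 81 <= 95 < 100 = 10^2.
Iterate m_{i+1} = d_i*a_i - m_i, d_{i+1} = (95 - m_{i+1}^2)/d_i, a_{i+1} = floor((a_0 + m_{i+1})/d_{i+1}):
  m_1 = 1*9 - 0 = 9, d_1 = (95 - 9^2)/1 = 14/1 = 14, a_1 = floor((9 + 9)/14) = 1.
  m_2 = 14*1 - 9 = 5, d_2 = (95 - 5^2)/14 = 70/14 = 5, a_2 = floor((9 + 5)/5) = 2.
  m_3 = 5*2 - 5 = 5, d_3 = (95 - 5^2)/5 = 70/5 = 14, a_3 = floor((9 + 5)/14) = 1.
  m_4 = 14*1 - 5 = 9, d_4 = (95 - 9^2)/14 = 14/14 = 1, a_4 = floor((9 + 9)/1) = 18.
  m_5 = 1*18 - 9 = 9, d_5 = (95 - 9^2)/1 = 14/1 = 14: (m_5, d_5) = (m_1, d_1) = (9, 14), so from here the quotients repeat a_1, ..., a_4; the period length is 4.
Hence the expansion of sqrt(95) is a_0 = 9 followed by the repeating block 1, 2, 1, 18 (period 4).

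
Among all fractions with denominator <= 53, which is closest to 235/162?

Expand x = 235/162 as a continued fraction with the Euclidean algorithm:
  235 = 1*162 + 73, so a_0 = 1.
  162 = 2*73 + 16, so a_1 = 2.
  73 = 4*16 + 9, so a_2 = 4.
  16 = 1*9 + 7, so a_3 = 1.
  9 = 1*7 + 2, so a_4 = 1.
  7 = 3*2 + 1, so a_5 = 3.
  2 = 2*1 + 0, so a_6 = 2.
so x = [1; 2, 4, 1, 1, 3, 2].
Convergents (p_i = a_i*p_{i-1} + p_{i-2}, q_i = a_i*q_{i-1} + q_{i-2} with p_{-2}=0, p_{-1}=1, q_{-2}=1, q_{-1}=0), until the denominator exceeds 53:
  i=0: a_0=1, p_0 = 1*1 + 0 = 1, q_0 = 1*0 + 1 = 1.
  i=1: a_1=2, p_1 = 2*1 + 1 = 3, q_1 = 2*1 + 0 = 2.
  i=2: a_2=4, p_2 = 4*3 + 1 = 13, q_2 = 4*2 + 1 = 9.
  i=3: a_3=1, p_3 = 1*13 + 3 = 16, q_3 = 1*9 + 2 = 11.
  i=4: a_4=1, p_4 = 1*16 + 13 = 29, q_4 = 1*11 + 9 = 20.
  i=5: a_5=3, p_5 = 3*29 + 16 = 103, q_5 = 3*20 + 11 = 71.
q_5 = 71 > 53, so the last convergent with denominator <= 53 is p_4/q_4 = 29/20.
The closest fraction with denominator <= 53 is either p_4/q_4 or the intermediate fraction (k*p_4 + p_3)/(k*q_4 + q_3) with the largest k >= 1 whose denominator stays <= 53; these approach x as k grows, and every other convergent or intermediate fraction in range is farther away.
Largest k: floor((53 - q_3)/q_4) = floor((53 - 11)/20) = 2.
That gives (2*29 + 16)/(2*20 + 11) = 74/51.
Compare the errors: |x - 29/20| = |235*20 - 29*162|/(162*20) = 2/3240, and |x - 74/51| = |235*51 - 74*162|/(162*51) = 3/8262.
Cross-multiplying, 3*3240 = 9720 < 16524 = 2*8262, so 3/8262 is smaller: the intermediate fraction 74/51 is closer to x than 29/20.

74/51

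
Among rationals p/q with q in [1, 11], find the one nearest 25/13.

Expand x = 25/13 as a continued fraction with the Euclidean algorithm:
  25 = 1*13 + 12, so a_0 = 1.
  13 = 1*12 + 1, so a_1 = 1.
  12 = 12*1 + 0, so a_2 = 12.
so x = [1; 1, 12].
Convergents (p_i = a_i*p_{i-1} + p_{i-2}, q_i = a_i*q_{i-1} + q_{i-2} with p_{-2}=0, p_{-1}=1, q_{-2}=1, q_{-1}=0), until the denominator exceeds 11:
  i=0: a_0=1, p_0 = 1*1 + 0 = 1, q_0 = 1*0 + 1 = 1.
  i=1: a_1=1, p_1 = 1*1 + 1 = 2, q_1 = 1*1 + 0 = 1.
  i=2: a_2=12, p_2 = 12*2 + 1 = 25, q_2 = 12*1 + 1 = 13.
q_2 = 13 > 11, so the last convergent with denominator <= 11 is p_1/q_1 = 2/1.
The closest fraction with denominator <= 11 is either p_1/q_1 or the intermediate fraction (k*p_1 + p_0)/(k*q_1 + q_0) with the largest k >= 1 whose denominator stays <= 11; these approach x as k grows, and every other convergent or intermediate fraction in range is farther away.
Largest k: floor((11 - q_0)/q_1) = floor((11 - 1)/1) = 10.
That gives (10*2 + 1)/(10*1 + 1) = 21/11.
Compare the errors: |x - 2/1| = |25*1 - 2*13|/(13*1) = 1/13, and |x - 21/11| = |25*11 - 21*13|/(13*11) = 2/143.
Cross-multiplying, 2*13 = 26 < 143 = 1*143, so 2/143 is smaller: the intermediate fraction 21/11 is closer to x than 2/1.

21/11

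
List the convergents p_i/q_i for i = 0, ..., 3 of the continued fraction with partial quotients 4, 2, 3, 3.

Using the convergent recurrence p_i = a_i*p_{i-1} + p_{i-2}, q_i = a_i*q_{i-1} + q_{i-2} with p_{-2}=0, p_{-1}=1, q_{-2}=1, q_{-1}=0:
  i=0: a_0=4, p_0 = 4*1 + 0 = 4, q_0 = 4*0 + 1 = 1.
  i=1: a_1=2, p_1 = 2*4 + 1 = 9, q_1 = 2*1 + 0 = 2.
  i=2: a_2=3, p_2 = 3*9 + 4 = 31, q_2 = 3*2 + 1 = 7.
  i=3: a_3=3, p_3 = 3*31 + 9 = 102, q_3 = 3*7 + 2 = 23.

4/1, 9/2, 31/7, 102/23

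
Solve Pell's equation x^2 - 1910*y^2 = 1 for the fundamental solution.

(x, y) = (278479, 6372)

First expand sqrt(1910) as a continued fraction. With x_i = (sqrt(1910) + m_i)/d_i and (m_0, d_0) = (0, 1): a_0 = floor(sqrt(1910)) = 43, since 43^2 = 1849 <= 1910 < 1936 = 44^2.
Iterate m_{i+1} = d_i*a_i - m_i, d_{i+1} = (1910 - m_{i+1}^2)/d_i, a_{i+1} = floor((a_0 + m_{i+1})/d_{i+1}):
  m_1 = 1*43 - 0 = 43, d_1 = (1910 - 43^2)/1 = 61/1 = 61, a_1 = floor((43 + 43)/61) = 1.
  m_2 = 61*1 - 43 = 18, d_2 = (1910 - 18^2)/61 = 1586/61 = 26, a_2 = floor((43 + 18)/26) = 2.
  m_3 = 26*2 - 18 = 34, d_3 = (1910 - 34^2)/26 = 754/26 = 29, a_3 = floor((43 + 34)/29) = 2.
  m_4 = 29*2 - 34 = 24, d_4 = (1910 - 24^2)/29 = 1334/29 = 46, a_4 = floor((43 + 24)/46) = 1.
  m_5 = 46*1 - 24 = 22, d_5 = (1910 - 22^2)/46 = 1426/46 = 31, a_5 = floor((43 + 22)/31) = 2.
  m_6 = 31*2 - 22 = 40, d_6 = (1910 - 40^2)/31 = 310/31 = 10, a_6 = floor((43 + 40)/10) = 8.
  m_7 = 10*8 - 40 = 40, d_7 = (1910 - 40^2)/10 = 310/10 = 31, a_7 = floor((43 + 40)/31) = 2.
  m_8 = 31*2 - 40 = 22, d_8 = (1910 - 22^2)/31 = 1426/31 = 46, a_8 = floor((43 + 22)/46) = 1.
  m_9 = 46*1 - 22 = 24, d_9 = (1910 - 24^2)/46 = 1334/46 = 29, a_9 = floor((43 + 24)/29) = 2.
  m_10 = 29*2 - 24 = 34, d_10 = (1910 - 34^2)/29 = 754/29 = 26, a_10 = floor((43 + 34)/26) = 2.
  m_11 = 26*2 - 34 = 18, d_11 = (1910 - 18^2)/26 = 1586/26 = 61, a_11 = floor((43 + 18)/61) = 1.
  m_12 = 61*1 - 18 = 43, d_12 = (1910 - 43^2)/61 = 61/61 = 1, a_12 = floor((43 + 43)/1) = 86.
  m_13 = 1*86 - 43 = 43, d_13 = (1910 - 43^2)/1 = 61/1 = 61: (m_13, d_13) = (m_1, d_1) = (43, 61), so from here the quotients repeat a_1, ..., a_12; the period length is 12.
So sqrt(1910) = [43; (1, 2, 2, 1, 2, 8, 2, 1, 2, 2, 1, 86)] with period length k = 12.
k is even, so the fundamental solution of x^2 - 1910y^2 = 1 is (p_{k-1}, q_{k-1}) = (p_11, q_11); compute convergents through index 11.
Convergents (p_i = a_i*p_{i-1} + p_{i-2}, q_i = a_i*q_{i-1} + q_{i-2} with p_{-2}=0, p_{-1}=1, q_{-2}=1, q_{-1}=0):
  i=0: a_0=43, p_0 = 43*1 + 0 = 43, q_0 = 43*0 + 1 = 1.
  i=1: a_1=1, p_1 = 1*43 + 1 = 44, q_1 = 1*1 + 0 = 1.
  i=2: a_2=2, p_2 = 2*44 + 43 = 131, q_2 = 2*1 + 1 = 3.
  i=3: a_3=2, p_3 = 2*131 + 44 = 306, q_3 = 2*3 + 1 = 7.
  i=4: a_4=1, p_4 = 1*306 + 131 = 437, q_4 = 1*7 + 3 = 10.
  i=5: a_5=2, p_5 = 2*437 + 306 = 1180, q_5 = 2*10 + 7 = 27.
  i=6: a_6=8, p_6 = 8*1180 + 437 = 9877, q_6 = 8*27 + 10 = 226.
  i=7: a_7=2, p_7 = 2*9877 + 1180 = 20934, q_7 = 2*226 + 27 = 479.
  i=8: a_8=1, p_8 = 1*20934 + 9877 = 30811, q_8 = 1*479 + 226 = 705.
  i=9: a_9=2, p_9 = 2*30811 + 20934 = 82556, q_9 = 2*705 + 479 = 1889.
  i=10: a_10=2, p_10 = 2*82556 + 30811 = 195923, q_10 = 2*1889 + 705 = 4483.
  i=11: a_11=1, p_11 = 1*195923 + 82556 = 278479, q_11 = 1*4483 + 1889 = 6372.
Check: 278479^2 - 1910*6372^2 = 77550553441 - 77550553440 = 1, so (x, y) = (278479, 6372) solves the equation, and by the theorem it is the least positive solution.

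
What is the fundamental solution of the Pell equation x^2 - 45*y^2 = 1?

(x, y) = (161, 24)

First expand sqrt(45) as a continued fraction. With x_i = (sqrt(45) + m_i)/d_i and (m_0, d_0) = (0, 1): a_0 = floor(sqrt(45)) = 6, since 6^2 = 36 <= 45 < 49 = 7^2.
Iterate m_{i+1} = d_i*a_i - m_i, d_{i+1} = (45 - m_{i+1}^2)/d_i, a_{i+1} = floor((a_0 + m_{i+1})/d_{i+1}):
  m_1 = 1*6 - 0 = 6, d_1 = (45 - 6^2)/1 = 9/1 = 9, a_1 = floor((6 + 6)/9) = 1.
  m_2 = 9*1 - 6 = 3, d_2 = (45 - 3^2)/9 = 36/9 = 4, a_2 = floor((6 + 3)/4) = 2.
  m_3 = 4*2 - 3 = 5, d_3 = (45 - 5^2)/4 = 20/4 = 5, a_3 = floor((6 + 5)/5) = 2.
  m_4 = 5*2 - 5 = 5, d_4 = (45 - 5^2)/5 = 20/5 = 4, a_4 = floor((6 + 5)/4) = 2.
  m_5 = 4*2 - 5 = 3, d_5 = (45 - 3^2)/4 = 36/4 = 9, a_5 = floor((6 + 3)/9) = 1.
  m_6 = 9*1 - 3 = 6, d_6 = (45 - 6^2)/9 = 9/9 = 1, a_6 = floor((6 + 6)/1) = 12.
  m_7 = 1*12 - 6 = 6, d_7 = (45 - 6^2)/1 = 9/1 = 9: (m_7, d_7) = (m_1, d_1) = (6, 9), so from here the quotients repeat a_1, ..., a_6; the period length is 6.
So sqrt(45) = [6; (1, 2, 2, 2, 1, 12)] with period length k = 6.
k is even, so the fundamental solution of x^2 - 45y^2 = 1 is (p_{k-1}, q_{k-1}) = (p_5, q_5); compute convergents through index 5.
Convergents (p_i = a_i*p_{i-1} + p_{i-2}, q_i = a_i*q_{i-1} + q_{i-2} with p_{-2}=0, p_{-1}=1, q_{-2}=1, q_{-1}=0):
  i=0: a_0=6, p_0 = 6*1 + 0 = 6, q_0 = 6*0 + 1 = 1.
  i=1: a_1=1, p_1 = 1*6 + 1 = 7, q_1 = 1*1 + 0 = 1.
  i=2: a_2=2, p_2 = 2*7 + 6 = 20, q_2 = 2*1 + 1 = 3.
  i=3: a_3=2, p_3 = 2*20 + 7 = 47, q_3 = 2*3 + 1 = 7.
  i=4: a_4=2, p_4 = 2*47 + 20 = 114, q_4 = 2*7 + 3 = 17.
  i=5: a_5=1, p_5 = 1*114 + 47 = 161, q_5 = 1*17 + 7 = 24.
Check: 161^2 - 45*24^2 = 25921 - 25920 = 1, so (x, y) = (161, 24) solves the equation, and by the theorem it is the least positive solution.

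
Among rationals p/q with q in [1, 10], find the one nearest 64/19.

27/8

Expand x = 64/19 as a continued fraction with the Euclidean algorithm:
  64 = 3*19 + 7, so a_0 = 3.
  19 = 2*7 + 5, so a_1 = 2.
  7 = 1*5 + 2, so a_2 = 1.
  5 = 2*2 + 1, so a_3 = 2.
  2 = 2*1 + 0, so a_4 = 2.
so x = [3; 2, 1, 2, 2].
Convergents (p_i = a_i*p_{i-1} + p_{i-2}, q_i = a_i*q_{i-1} + q_{i-2} with p_{-2}=0, p_{-1}=1, q_{-2}=1, q_{-1}=0), until the denominator exceeds 10:
  i=0: a_0=3, p_0 = 3*1 + 0 = 3, q_0 = 3*0 + 1 = 1.
  i=1: a_1=2, p_1 = 2*3 + 1 = 7, q_1 = 2*1 + 0 = 2.
  i=2: a_2=1, p_2 = 1*7 + 3 = 10, q_2 = 1*2 + 1 = 3.
  i=3: a_3=2, p_3 = 2*10 + 7 = 27, q_3 = 2*3 + 2 = 8.
  i=4: a_4=2, p_4 = 2*27 + 10 = 64, q_4 = 2*8 + 3 = 19.
q_4 = 19 > 10, so the last convergent with denominator <= 10 is p_3/q_3 = 27/8.
The closest fraction with denominator <= 10 is either p_3/q_3 or the intermediate fraction (k*p_3 + p_2)/(k*q_3 + q_2) with the largest k >= 1 whose denominator stays <= 10; these approach x as k grows, and every other convergent or intermediate fraction in range is farther away.
Largest k: floor((10 - q_2)/q_3) = floor((10 - 3)/8) = 0.
Since k = 0, no intermediate fraction beyond p_3/q_3 has denominator <= 10, so the convergent 27/8 is the closest (its error is |64*8 - 27*19|/(19*8) = 1/152).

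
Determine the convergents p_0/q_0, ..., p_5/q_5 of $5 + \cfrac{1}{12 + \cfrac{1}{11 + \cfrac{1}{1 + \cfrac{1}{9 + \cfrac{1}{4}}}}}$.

5/1, 61/12, 676/133, 737/145, 7309/1438, 29973/5897

Using the convergent recurrence p_i = a_i*p_{i-1} + p_{i-2}, q_i = a_i*q_{i-1} + q_{i-2} with p_{-2}=0, p_{-1}=1, q_{-2}=1, q_{-1}=0:
  i=0: a_0=5, p_0 = 5*1 + 0 = 5, q_0 = 5*0 + 1 = 1.
  i=1: a_1=12, p_1 = 12*5 + 1 = 61, q_1 = 12*1 + 0 = 12.
  i=2: a_2=11, p_2 = 11*61 + 5 = 676, q_2 = 11*12 + 1 = 133.
  i=3: a_3=1, p_3 = 1*676 + 61 = 737, q_3 = 1*133 + 12 = 145.
  i=4: a_4=9, p_4 = 9*737 + 676 = 7309, q_4 = 9*145 + 133 = 1438.
  i=5: a_5=4, p_5 = 4*7309 + 737 = 29973, q_5 = 4*1438 + 145 = 5897.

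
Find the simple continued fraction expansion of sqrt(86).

Write x_i = (sqrt(86) + m_i)/d_i with (m_0, d_0) = (0, 1). a_0 = floor(sqrt(86)) = 9, since 9^2 = 81 <= 86 < 100 = 10^2.
Iterate m_{i+1} = d_i*a_i - m_i, d_{i+1} = (86 - m_{i+1}^2)/d_i, a_{i+1} = floor((a_0 + m_{i+1})/d_{i+1}):
  m_1 = 1*9 - 0 = 9, d_1 = (86 - 9^2)/1 = 5/1 = 5, a_1 = floor((9 + 9)/5) = 3.
  m_2 = 5*3 - 9 = 6, d_2 = (86 - 6^2)/5 = 50/5 = 10, a_2 = floor((9 + 6)/10) = 1.
  m_3 = 10*1 - 6 = 4, d_3 = (86 - 4^2)/10 = 70/10 = 7, a_3 = floor((9 + 4)/7) = 1.
  m_4 = 7*1 - 4 = 3, d_4 = (86 - 3^2)/7 = 77/7 = 11, a_4 = floor((9 + 3)/11) = 1.
  m_5 = 11*1 - 3 = 8, d_5 = (86 - 8^2)/11 = 22/11 = 2, a_5 = floor((9 + 8)/2) = 8.
  m_6 = 2*8 - 8 = 8, d_6 = (86 - 8^2)/2 = 22/2 = 11, a_6 = floor((9 + 8)/11) = 1.
  m_7 = 11*1 - 8 = 3, d_7 = (86 - 3^2)/11 = 77/11 = 7, a_7 = floor((9 + 3)/7) = 1.
  m_8 = 7*1 - 3 = 4, d_8 = (86 - 4^2)/7 = 70/7 = 10, a_8 = floor((9 + 4)/10) = 1.
  m_9 = 10*1 - 4 = 6, d_9 = (86 - 6^2)/10 = 50/10 = 5, a_9 = floor((9 + 6)/5) = 3.
  m_10 = 5*3 - 6 = 9, d_10 = (86 - 9^2)/5 = 5/5 = 1, a_10 = floor((9 + 9)/1) = 18.
  m_11 = 1*18 - 9 = 9, d_11 = (86 - 9^2)/1 = 5/1 = 5: (m_11, d_11) = (m_1, d_1) = (9, 5), so from here the quotients repeat a_1, ..., a_10; the period length is 10.
Hence the expansion of sqrt(86) is a_0 = 9 followed by the repeating block 3, 1, 1, 1, 8, 1, 1, 1, 3, 18 (period 10).

[9; (3, 1, 1, 1, 8, 1, 1, 1, 3, 18)]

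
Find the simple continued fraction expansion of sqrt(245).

Write x_i = (sqrt(245) + m_i)/d_i with (m_0, d_0) = (0, 1). a_0 = floor(sqrt(245)) = 15, since 15^2 = 225 <= 245 < 256 = 16^2.
Iterate m_{i+1} = d_i*a_i - m_i, d_{i+1} = (245 - m_{i+1}^2)/d_i, a_{i+1} = floor((a_0 + m_{i+1})/d_{i+1}):
  m_1 = 1*15 - 0 = 15, d_1 = (245 - 15^2)/1 = 20/1 = 20, a_1 = floor((15 + 15)/20) = 1.
  m_2 = 20*1 - 15 = 5, d_2 = (245 - 5^2)/20 = 220/20 = 11, a_2 = floor((15 + 5)/11) = 1.
  m_3 = 11*1 - 5 = 6, d_3 = (245 - 6^2)/11 = 209/11 = 19, a_3 = floor((15 + 6)/19) = 1.
  m_4 = 19*1 - 6 = 13, d_4 = (245 - 13^2)/19 = 76/19 = 4, a_4 = floor((15 + 13)/4) = 7.
  m_5 = 4*7 - 13 = 15, d_5 = (245 - 15^2)/4 = 20/4 = 5, a_5 = floor((15 + 15)/5) = 6.
  m_6 = 5*6 - 15 = 15, d_6 = (245 - 15^2)/5 = 20/5 = 4, a_6 = floor((15 + 15)/4) = 7.
  m_7 = 4*7 - 15 = 13, d_7 = (245 - 13^2)/4 = 76/4 = 19, a_7 = floor((15 + 13)/19) = 1.
  m_8 = 19*1 - 13 = 6, d_8 = (245 - 6^2)/19 = 209/19 = 11, a_8 = floor((15 + 6)/11) = 1.
  m_9 = 11*1 - 6 = 5, d_9 = (245 - 5^2)/11 = 220/11 = 20, a_9 = floor((15 + 5)/20) = 1.
  m_10 = 20*1 - 5 = 15, d_10 = (245 - 15^2)/20 = 20/20 = 1, a_10 = floor((15 + 15)/1) = 30.
  m_11 = 1*30 - 15 = 15, d_11 = (245 - 15^2)/1 = 20/1 = 20: (m_11, d_11) = (m_1, d_1) = (15, 20), so from here the quotients repeat a_1, ..., a_10; the period length is 10.
Hence the expansion of sqrt(245) is a_0 = 15 followed by the repeating block 1, 1, 1, 7, 6, 7, 1, 1, 1, 30 (period 10).

[15; (1, 1, 1, 7, 6, 7, 1, 1, 1, 30)]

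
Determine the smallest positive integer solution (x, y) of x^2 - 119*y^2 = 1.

First expand sqrt(119) as a continued fraction. With x_i = (sqrt(119) + m_i)/d_i and (m_0, d_0) = (0, 1): a_0 = floor(sqrt(119)) = 10, since 10^2 = 100 <= 119 < 121 = 11^2.
Iterate m_{i+1} = d_i*a_i - m_i, d_{i+1} = (119 - m_{i+1}^2)/d_i, a_{i+1} = floor((a_0 + m_{i+1})/d_{i+1}):
  m_1 = 1*10 - 0 = 10, d_1 = (119 - 10^2)/1 = 19/1 = 19, a_1 = floor((10 + 10)/19) = 1.
  m_2 = 19*1 - 10 = 9, d_2 = (119 - 9^2)/19 = 38/19 = 2, a_2 = floor((10 + 9)/2) = 9.
  m_3 = 2*9 - 9 = 9, d_3 = (119 - 9^2)/2 = 38/2 = 19, a_3 = floor((10 + 9)/19) = 1.
  m_4 = 19*1 - 9 = 10, d_4 = (119 - 10^2)/19 = 19/19 = 1, a_4 = floor((10 + 10)/1) = 20.
  m_5 = 1*20 - 10 = 10, d_5 = (119 - 10^2)/1 = 19/1 = 19: (m_5, d_5) = (m_1, d_1) = (10, 19), so from here the quotients repeat a_1, ..., a_4; the period length is 4.
So sqrt(119) = [10; (1, 9, 1, 20)] with period length k = 4.
k is even, so the fundamental solution of x^2 - 119y^2 = 1 is (p_{k-1}, q_{k-1}) = (p_3, q_3); compute convergents through index 3.
Convergents (p_i = a_i*p_{i-1} + p_{i-2}, q_i = a_i*q_{i-1} + q_{i-2} with p_{-2}=0, p_{-1}=1, q_{-2}=1, q_{-1}=0):
  i=0: a_0=10, p_0 = 10*1 + 0 = 10, q_0 = 10*0 + 1 = 1.
  i=1: a_1=1, p_1 = 1*10 + 1 = 11, q_1 = 1*1 + 0 = 1.
  i=2: a_2=9, p_2 = 9*11 + 10 = 109, q_2 = 9*1 + 1 = 10.
  i=3: a_3=1, p_3 = 1*109 + 11 = 120, q_3 = 1*10 + 1 = 11.
Check: 120^2 - 119*11^2 = 14400 - 14399 = 1, so (x, y) = (120, 11) solves the equation, and by the theorem it is the least positive solution.

(x, y) = (120, 11)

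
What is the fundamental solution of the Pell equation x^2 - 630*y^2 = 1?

(x, y) = (251, 10)

First expand sqrt(630) as a continued fraction. With x_i = (sqrt(630) + m_i)/d_i and (m_0, d_0) = (0, 1): a_0 = floor(sqrt(630)) = 25, since 25^2 = 625 <= 630 < 676 = 26^2.
Iterate m_{i+1} = d_i*a_i - m_i, d_{i+1} = (630 - m_{i+1}^2)/d_i, a_{i+1} = floor((a_0 + m_{i+1})/d_{i+1}):
  m_1 = 1*25 - 0 = 25, d_1 = (630 - 25^2)/1 = 5/1 = 5, a_1 = floor((25 + 25)/5) = 10.
  m_2 = 5*10 - 25 = 25, d_2 = (630 - 25^2)/5 = 5/5 = 1, a_2 = floor((25 + 25)/1) = 50.
  m_3 = 1*50 - 25 = 25, d_3 = (630 - 25^2)/1 = 5/1 = 5: (m_3, d_3) = (m_1, d_1) = (25, 5), so from here the quotients repeat a_1, a_2; the period length is 2.
So sqrt(630) = [25; (10, 50)] with period length k = 2.
k is even, so the fundamental solution of x^2 - 630y^2 = 1 is (p_{k-1}, q_{k-1}) = (p_1, q_1); compute convergents through index 1.
Convergents (p_i = a_i*p_{i-1} + p_{i-2}, q_i = a_i*q_{i-1} + q_{i-2} with p_{-2}=0, p_{-1}=1, q_{-2}=1, q_{-1}=0):
  i=0: a_0=25, p_0 = 25*1 + 0 = 25, q_0 = 25*0 + 1 = 1.
  i=1: a_1=10, p_1 = 10*25 + 1 = 251, q_1 = 10*1 + 0 = 10.
Check: 251^2 - 630*10^2 = 63001 - 63000 = 1, so (x, y) = (251, 10) solves the equation, and by the theorem it is the least positive solution.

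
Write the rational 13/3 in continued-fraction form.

Run the Euclidean algorithm on 13 and 3; the successive quotients are the partial quotients a_0, a_1, ... (each step inverts the fractional part left over by the previous one):
  13 = 4*3 + 1, so a_0 = 4.
  3 = 3*1 + 0, so a_1 = 3.
The remainder reaches 0 after 2 divisions, so the expansion has 2 partial quotients, read off in order.

[4; 3]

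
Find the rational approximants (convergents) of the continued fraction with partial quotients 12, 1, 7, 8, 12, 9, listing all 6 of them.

Using the convergent recurrence p_i = a_i*p_{i-1} + p_{i-2}, q_i = a_i*q_{i-1} + q_{i-2} with p_{-2}=0, p_{-1}=1, q_{-2}=1, q_{-1}=0:
  i=0: a_0=12, p_0 = 12*1 + 0 = 12, q_0 = 12*0 + 1 = 1.
  i=1: a_1=1, p_1 = 1*12 + 1 = 13, q_1 = 1*1 + 0 = 1.
  i=2: a_2=7, p_2 = 7*13 + 12 = 103, q_2 = 7*1 + 1 = 8.
  i=3: a_3=8, p_3 = 8*103 + 13 = 837, q_3 = 8*8 + 1 = 65.
  i=4: a_4=12, p_4 = 12*837 + 103 = 10147, q_4 = 12*65 + 8 = 788.
  i=5: a_5=9, p_5 = 9*10147 + 837 = 92160, q_5 = 9*788 + 65 = 7157.

12/1, 13/1, 103/8, 837/65, 10147/788, 92160/7157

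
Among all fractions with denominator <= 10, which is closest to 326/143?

Expand x = 326/143 as a continued fraction with the Euclidean algorithm:
  326 = 2*143 + 40, so a_0 = 2.
  143 = 3*40 + 23, so a_1 = 3.
  40 = 1*23 + 17, so a_2 = 1.
  23 = 1*17 + 6, so a_3 = 1.
  17 = 2*6 + 5, so a_4 = 2.
  6 = 1*5 + 1, so a_5 = 1.
  5 = 5*1 + 0, so a_6 = 5.
so x = [2; 3, 1, 1, 2, 1, 5].
Convergents (p_i = a_i*p_{i-1} + p_{i-2}, q_i = a_i*q_{i-1} + q_{i-2} with p_{-2}=0, p_{-1}=1, q_{-2}=1, q_{-1}=0), until the denominator exceeds 10:
  i=0: a_0=2, p_0 = 2*1 + 0 = 2, q_0 = 2*0 + 1 = 1.
  i=1: a_1=3, p_1 = 3*2 + 1 = 7, q_1 = 3*1 + 0 = 3.
  i=2: a_2=1, p_2 = 1*7 + 2 = 9, q_2 = 1*3 + 1 = 4.
  i=3: a_3=1, p_3 = 1*9 + 7 = 16, q_3 = 1*4 + 3 = 7.
  i=4: a_4=2, p_4 = 2*16 + 9 = 41, q_4 = 2*7 + 4 = 18.
q_4 = 18 > 10, so the last convergent with denominator <= 10 is p_3/q_3 = 16/7.
The closest fraction with denominator <= 10 is either p_3/q_3 or the intermediate fraction (k*p_3 + p_2)/(k*q_3 + q_2) with the largest k >= 1 whose denominator stays <= 10; these approach x as k grows, and every other convergent or intermediate fraction in range is farther away.
Largest k: floor((10 - q_2)/q_3) = floor((10 - 4)/7) = 0.
Since k = 0, no intermediate fraction beyond p_3/q_3 has denominator <= 10, so the convergent 16/7 is the closest (its error is |326*7 - 16*143|/(143*7) = 6/1001).

16/7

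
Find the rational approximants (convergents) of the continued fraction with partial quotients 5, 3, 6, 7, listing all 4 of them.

5/1, 16/3, 101/19, 723/136

Using the convergent recurrence p_i = a_i*p_{i-1} + p_{i-2}, q_i = a_i*q_{i-1} + q_{i-2} with p_{-2}=0, p_{-1}=1, q_{-2}=1, q_{-1}=0:
  i=0: a_0=5, p_0 = 5*1 + 0 = 5, q_0 = 5*0 + 1 = 1.
  i=1: a_1=3, p_1 = 3*5 + 1 = 16, q_1 = 3*1 + 0 = 3.
  i=2: a_2=6, p_2 = 6*16 + 5 = 101, q_2 = 6*3 + 1 = 19.
  i=3: a_3=7, p_3 = 7*101 + 16 = 723, q_3 = 7*19 + 3 = 136.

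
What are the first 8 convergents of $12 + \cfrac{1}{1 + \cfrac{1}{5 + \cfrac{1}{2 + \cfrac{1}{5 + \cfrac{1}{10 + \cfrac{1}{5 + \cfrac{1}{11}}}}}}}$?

12/1, 13/1, 77/6, 167/13, 912/71, 9287/723, 47347/3686, 530104/41269

Using the convergent recurrence p_i = a_i*p_{i-1} + p_{i-2}, q_i = a_i*q_{i-1} + q_{i-2} with p_{-2}=0, p_{-1}=1, q_{-2}=1, q_{-1}=0:
  i=0: a_0=12, p_0 = 12*1 + 0 = 12, q_0 = 12*0 + 1 = 1.
  i=1: a_1=1, p_1 = 1*12 + 1 = 13, q_1 = 1*1 + 0 = 1.
  i=2: a_2=5, p_2 = 5*13 + 12 = 77, q_2 = 5*1 + 1 = 6.
  i=3: a_3=2, p_3 = 2*77 + 13 = 167, q_3 = 2*6 + 1 = 13.
  i=4: a_4=5, p_4 = 5*167 + 77 = 912, q_4 = 5*13 + 6 = 71.
  i=5: a_5=10, p_5 = 10*912 + 167 = 9287, q_5 = 10*71 + 13 = 723.
  i=6: a_6=5, p_6 = 5*9287 + 912 = 47347, q_6 = 5*723 + 71 = 3686.
  i=7: a_7=11, p_7 = 11*47347 + 9287 = 530104, q_7 = 11*3686 + 723 = 41269.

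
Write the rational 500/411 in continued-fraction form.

[1; 4, 1, 1, 1, 1, 1, 1, 1, 1, 2]

Run the Euclidean algorithm on 500 and 411; the successive quotients are the partial quotients a_0, a_1, ... (each step inverts the fractional part left over by the previous one):
  500 = 1*411 + 89, so a_0 = 1.
  411 = 4*89 + 55, so a_1 = 4.
  89 = 1*55 + 34, so a_2 = 1.
  55 = 1*34 + 21, so a_3 = 1.
  34 = 1*21 + 13, so a_4 = 1.
  21 = 1*13 + 8, so a_5 = 1.
  13 = 1*8 + 5, so a_6 = 1.
  8 = 1*5 + 3, so a_7 = 1.
  5 = 1*3 + 2, so a_8 = 1.
  3 = 1*2 + 1, so a_9 = 1.
  2 = 2*1 + 0, so a_10 = 2.
The remainder reaches 0 after 11 divisions, so the expansion has 11 partial quotients, read off in order.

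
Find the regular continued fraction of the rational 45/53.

Run the Euclidean algorithm on 45 and 53; the successive quotients are the partial quotients a_0, a_1, ... (each step inverts the fractional part left over by the previous one):
  45 = 0*53 + 45, so a_0 = 0.
  53 = 1*45 + 8, so a_1 = 1.
  45 = 5*8 + 5, so a_2 = 5.
  8 = 1*5 + 3, so a_3 = 1.
  5 = 1*3 + 2, so a_4 = 1.
  3 = 1*2 + 1, so a_5 = 1.
  2 = 2*1 + 0, so a_6 = 2.
The remainder reaches 0 after 7 divisions, so the expansion has 7 partial quotients, read off in order.

[0; 1, 5, 1, 1, 1, 2]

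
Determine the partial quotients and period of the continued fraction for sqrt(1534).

Write x_i = (sqrt(1534) + m_i)/d_i with (m_0, d_0) = (0, 1). a_0 = floor(sqrt(1534)) = 39, since 39^2 = 1521 <= 1534 < 1600 = 40^2.
Iterate m_{i+1} = d_i*a_i - m_i, d_{i+1} = (1534 - m_{i+1}^2)/d_i, a_{i+1} = floor((a_0 + m_{i+1})/d_{i+1}):
  m_1 = 1*39 - 0 = 39, d_1 = (1534 - 39^2)/1 = 13/1 = 13, a_1 = floor((39 + 39)/13) = 6.
  m_2 = 13*6 - 39 = 39, d_2 = (1534 - 39^2)/13 = 13/13 = 1, a_2 = floor((39 + 39)/1) = 78.
  m_3 = 1*78 - 39 = 39, d_3 = (1534 - 39^2)/1 = 13/1 = 13: (m_3, d_3) = (m_1, d_1) = (39, 13), so from here the quotients repeat a_1, a_2; the period length is 2.
Hence the expansion of sqrt(1534) is a_0 = 39 followed by the repeating block 6, 78 (period 2).

[39; (6, 78)]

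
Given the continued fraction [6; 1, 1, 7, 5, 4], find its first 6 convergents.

6/1, 7/1, 13/2, 98/15, 503/77, 2110/323

Using the convergent recurrence p_i = a_i*p_{i-1} + p_{i-2}, q_i = a_i*q_{i-1} + q_{i-2} with p_{-2}=0, p_{-1}=1, q_{-2}=1, q_{-1}=0:
  i=0: a_0=6, p_0 = 6*1 + 0 = 6, q_0 = 6*0 + 1 = 1.
  i=1: a_1=1, p_1 = 1*6 + 1 = 7, q_1 = 1*1 + 0 = 1.
  i=2: a_2=1, p_2 = 1*7 + 6 = 13, q_2 = 1*1 + 1 = 2.
  i=3: a_3=7, p_3 = 7*13 + 7 = 98, q_3 = 7*2 + 1 = 15.
  i=4: a_4=5, p_4 = 5*98 + 13 = 503, q_4 = 5*15 + 2 = 77.
  i=5: a_5=4, p_5 = 4*503 + 98 = 2110, q_5 = 4*77 + 15 = 323.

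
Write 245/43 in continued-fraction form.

[5; 1, 2, 3, 4]

Run the Euclidean algorithm on 245 and 43; the successive quotients are the partial quotients a_0, a_1, ... (each step inverts the fractional part left over by the previous one):
  245 = 5*43 + 30, so a_0 = 5.
  43 = 1*30 + 13, so a_1 = 1.
  30 = 2*13 + 4, so a_2 = 2.
  13 = 3*4 + 1, so a_3 = 3.
  4 = 4*1 + 0, so a_4 = 4.
The remainder reaches 0 after 5 divisions, so the expansion has 5 partial quotients, read off in order.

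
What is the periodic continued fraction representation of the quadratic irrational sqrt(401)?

[20; (40)]

Write x_i = (sqrt(401) + m_i)/d_i with (m_0, d_0) = (0, 1). a_0 = floor(sqrt(401)) = 20, since 20^2 = 400 <= 401 < 441 = 21^2.
Iterate m_{i+1} = d_i*a_i - m_i, d_{i+1} = (401 - m_{i+1}^2)/d_i, a_{i+1} = floor((a_0 + m_{i+1})/d_{i+1}):
  m_1 = 1*20 - 0 = 20, d_1 = (401 - 20^2)/1 = 1/1 = 1, a_1 = floor((20 + 20)/1) = 40.
  m_2 = 1*40 - 20 = 20, d_2 = (401 - 20^2)/1 = 1/1 = 1: (m_2, d_2) = (m_1, d_1) = (20, 1), so from here the quotient a_1 repeats; the period length is 1.
Hence the expansion of sqrt(401) is a_0 = 20 followed by the repeating block 40 (period 1).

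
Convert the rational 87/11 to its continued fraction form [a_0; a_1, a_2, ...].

Run the Euclidean algorithm on 87 and 11; the successive quotients are the partial quotients a_0, a_1, ... (each step inverts the fractional part left over by the previous one):
  87 = 7*11 + 10, so a_0 = 7.
  11 = 1*10 + 1, so a_1 = 1.
  10 = 10*1 + 0, so a_2 = 10.
The remainder reaches 0 after 3 divisions, so the expansion has 3 partial quotients, read off in order.

[7; 1, 10]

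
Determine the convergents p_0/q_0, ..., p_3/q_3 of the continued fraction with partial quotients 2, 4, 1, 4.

Using the convergent recurrence p_i = a_i*p_{i-1} + p_{i-2}, q_i = a_i*q_{i-1} + q_{i-2} with p_{-2}=0, p_{-1}=1, q_{-2}=1, q_{-1}=0:
  i=0: a_0=2, p_0 = 2*1 + 0 = 2, q_0 = 2*0 + 1 = 1.
  i=1: a_1=4, p_1 = 4*2 + 1 = 9, q_1 = 4*1 + 0 = 4.
  i=2: a_2=1, p_2 = 1*9 + 2 = 11, q_2 = 1*4 + 1 = 5.
  i=3: a_3=4, p_3 = 4*11 + 9 = 53, q_3 = 4*5 + 4 = 24.

2/1, 9/4, 11/5, 53/24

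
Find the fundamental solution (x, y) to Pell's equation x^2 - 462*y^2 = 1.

(x, y) = (43, 2)

First expand sqrt(462) as a continued fraction. With x_i = (sqrt(462) + m_i)/d_i and (m_0, d_0) = (0, 1): a_0 = floor(sqrt(462)) = 21, since 21^2 = 441 <= 462 < 484 = 22^2.
Iterate m_{i+1} = d_i*a_i - m_i, d_{i+1} = (462 - m_{i+1}^2)/d_i, a_{i+1} = floor((a_0 + m_{i+1})/d_{i+1}):
  m_1 = 1*21 - 0 = 21, d_1 = (462 - 21^2)/1 = 21/1 = 21, a_1 = floor((21 + 21)/21) = 2.
  m_2 = 21*2 - 21 = 21, d_2 = (462 - 21^2)/21 = 21/21 = 1, a_2 = floor((21 + 21)/1) = 42.
  m_3 = 1*42 - 21 = 21, d_3 = (462 - 21^2)/1 = 21/1 = 21: (m_3, d_3) = (m_1, d_1) = (21, 21), so from here the quotients repeat a_1, a_2; the period length is 2.
So sqrt(462) = [21; (2, 42)] with period length k = 2.
k is even, so the fundamental solution of x^2 - 462y^2 = 1 is (p_{k-1}, q_{k-1}) = (p_1, q_1); compute convergents through index 1.
Convergents (p_i = a_i*p_{i-1} + p_{i-2}, q_i = a_i*q_{i-1} + q_{i-2} with p_{-2}=0, p_{-1}=1, q_{-2}=1, q_{-1}=0):
  i=0: a_0=21, p_0 = 21*1 + 0 = 21, q_0 = 21*0 + 1 = 1.
  i=1: a_1=2, p_1 = 2*21 + 1 = 43, q_1 = 2*1 + 0 = 2.
Check: 43^2 - 462*2^2 = 1849 - 1848 = 1, so (x, y) = (43, 2) solves the equation, and by the theorem it is the least positive solution.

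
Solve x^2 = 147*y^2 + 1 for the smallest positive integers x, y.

(x, y) = (97, 8)

First expand sqrt(147) as a continued fraction. With x_i = (sqrt(147) + m_i)/d_i and (m_0, d_0) = (0, 1): a_0 = floor(sqrt(147)) = 12, since 12^2 = 144 <= 147 < 169 = 13^2.
Iterate m_{i+1} = d_i*a_i - m_i, d_{i+1} = (147 - m_{i+1}^2)/d_i, a_{i+1} = floor((a_0 + m_{i+1})/d_{i+1}):
  m_1 = 1*12 - 0 = 12, d_1 = (147 - 12^2)/1 = 3/1 = 3, a_1 = floor((12 + 12)/3) = 8.
  m_2 = 3*8 - 12 = 12, d_2 = (147 - 12^2)/3 = 3/3 = 1, a_2 = floor((12 + 12)/1) = 24.
  m_3 = 1*24 - 12 = 12, d_3 = (147 - 12^2)/1 = 3/1 = 3: (m_3, d_3) = (m_1, d_1) = (12, 3), so from here the quotients repeat a_1, a_2; the period length is 2.
So sqrt(147) = [12; (8, 24)] with period length k = 2.
k is even, so the fundamental solution of x^2 - 147y^2 = 1 is (p_{k-1}, q_{k-1}) = (p_1, q_1); compute convergents through index 1.
Convergents (p_i = a_i*p_{i-1} + p_{i-2}, q_i = a_i*q_{i-1} + q_{i-2} with p_{-2}=0, p_{-1}=1, q_{-2}=1, q_{-1}=0):
  i=0: a_0=12, p_0 = 12*1 + 0 = 12, q_0 = 12*0 + 1 = 1.
  i=1: a_1=8, p_1 = 8*12 + 1 = 97, q_1 = 8*1 + 0 = 8.
Check: 97^2 - 147*8^2 = 9409 - 9408 = 1, so (x, y) = (97, 8) solves the equation, and by the theorem it is the least positive solution.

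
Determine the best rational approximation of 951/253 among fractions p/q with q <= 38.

Expand x = 951/253 as a continued fraction with the Euclidean algorithm:
  951 = 3*253 + 192, so a_0 = 3.
  253 = 1*192 + 61, so a_1 = 1.
  192 = 3*61 + 9, so a_2 = 3.
  61 = 6*9 + 7, so a_3 = 6.
  9 = 1*7 + 2, so a_4 = 1.
  7 = 3*2 + 1, so a_5 = 3.
  2 = 2*1 + 0, so a_6 = 2.
so x = [3; 1, 3, 6, 1, 3, 2].
Convergents (p_i = a_i*p_{i-1} + p_{i-2}, q_i = a_i*q_{i-1} + q_{i-2} with p_{-2}=0, p_{-1}=1, q_{-2}=1, q_{-1}=0), until the denominator exceeds 38:
  i=0: a_0=3, p_0 = 3*1 + 0 = 3, q_0 = 3*0 + 1 = 1.
  i=1: a_1=1, p_1 = 1*3 + 1 = 4, q_1 = 1*1 + 0 = 1.
  i=2: a_2=3, p_2 = 3*4 + 3 = 15, q_2 = 3*1 + 1 = 4.
  i=3: a_3=6, p_3 = 6*15 + 4 = 94, q_3 = 6*4 + 1 = 25.
  i=4: a_4=1, p_4 = 1*94 + 15 = 109, q_4 = 1*25 + 4 = 29.
  i=5: a_5=3, p_5 = 3*109 + 94 = 421, q_5 = 3*29 + 25 = 112.
q_5 = 112 > 38, so the last convergent with denominator <= 38 is p_4/q_4 = 109/29.
The closest fraction with denominator <= 38 is either p_4/q_4 or the intermediate fraction (k*p_4 + p_3)/(k*q_4 + q_3) with the largest k >= 1 whose denominator stays <= 38; these approach x as k grows, and every other convergent or intermediate fraction in range is farther away.
Largest k: floor((38 - q_3)/q_4) = floor((38 - 25)/29) = 0.
Since k = 0, no intermediate fraction beyond p_4/q_4 has denominator <= 38, so the convergent 109/29 is the closest (its error is |951*29 - 109*253|/(253*29) = 2/7337).

109/29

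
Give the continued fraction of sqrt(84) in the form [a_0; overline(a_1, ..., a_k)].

Write x_i = (sqrt(84) + m_i)/d_i with (m_0, d_0) = (0, 1). a_0 = floor(sqrt(84)) = 9, since 9^2 = 81 <= 84 < 100 = 10^2.
Iterate m_{i+1} = d_i*a_i - m_i, d_{i+1} = (84 - m_{i+1}^2)/d_i, a_{i+1} = floor((a_0 + m_{i+1})/d_{i+1}):
  m_1 = 1*9 - 0 = 9, d_1 = (84 - 9^2)/1 = 3/1 = 3, a_1 = floor((9 + 9)/3) = 6.
  m_2 = 3*6 - 9 = 9, d_2 = (84 - 9^2)/3 = 3/3 = 1, a_2 = floor((9 + 9)/1) = 18.
  m_3 = 1*18 - 9 = 9, d_3 = (84 - 9^2)/1 = 3/1 = 3: (m_3, d_3) = (m_1, d_1) = (9, 3), so from here the quotients repeat a_1, a_2; the period length is 2.
Hence the expansion of sqrt(84) is a_0 = 9 followed by the repeating block 6, 18 (period 2).

[9; overline(6, 18)]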